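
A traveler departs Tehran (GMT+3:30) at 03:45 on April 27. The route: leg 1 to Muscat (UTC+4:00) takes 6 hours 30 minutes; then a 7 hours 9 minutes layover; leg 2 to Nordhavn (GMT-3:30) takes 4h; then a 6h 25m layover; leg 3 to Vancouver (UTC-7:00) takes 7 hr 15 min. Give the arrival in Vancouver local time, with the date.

Convert departure to UTC: 03:45 − 3:30 = 00:15 UTC on Apr 27.
Add 6 hours and 30 minutes leg 1 → 06:45 UTC.
Add 7 hours and 9 minutes layover in Muscat → 13:54 UTC.
Add 4 hours leg 2 → 17:54 UTC.
Add 6 hours and 25 minutes layover in Nordhavn → 00:19 UTC (Apr 28).
Add 7 hours 15 minutes leg 3 → 07:34 UTC.
Vancouver is UTC−7:00, so local arrival = 07:34 − 7:00 = 00:34 on Apr 28.

00:34 on April 28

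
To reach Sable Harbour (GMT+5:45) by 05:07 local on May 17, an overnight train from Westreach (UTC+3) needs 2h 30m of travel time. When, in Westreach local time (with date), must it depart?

Target arrival in UTC: 05:07 − 5:45 = 23:22 on May 16.
Subtract 2 hours 30 minutes → departure 20:52 UTC on May 16.
Westreach is UTC+3:00: 20:52 + 3:00 = 23:52 on May 16.

23:52 on May 16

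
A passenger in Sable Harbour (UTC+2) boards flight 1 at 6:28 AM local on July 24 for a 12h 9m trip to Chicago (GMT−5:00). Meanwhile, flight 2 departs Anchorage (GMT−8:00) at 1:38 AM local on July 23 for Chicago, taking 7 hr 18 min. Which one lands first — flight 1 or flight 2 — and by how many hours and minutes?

the second, by 23 hours 41 minutes

Flight 1 in UTC: 6:28 AM − 2:00 = 4:28 AM on Jul 24.
+12 hours and 9 minutes → arrive 4:37 PM UTC on Jul 24.
Flight 2 in UTC: 1:38 AM + 8:00 = 9:38 AM on Jul 23.
+7 hours and 18 minutes → arrive 4:56 PM UTC on Jul 23.
Flight 2 lands earlier by 23 hours 41 minutes.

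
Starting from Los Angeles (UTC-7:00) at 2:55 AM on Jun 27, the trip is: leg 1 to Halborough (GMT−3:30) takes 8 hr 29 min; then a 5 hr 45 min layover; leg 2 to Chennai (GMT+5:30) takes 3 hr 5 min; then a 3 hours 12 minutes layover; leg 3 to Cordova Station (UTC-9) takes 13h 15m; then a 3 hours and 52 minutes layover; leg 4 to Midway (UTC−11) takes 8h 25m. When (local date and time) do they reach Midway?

Convert departure to UTC: 2:55 AM + 7:00 = 9:55 AM UTC on Jun 27.
Add 8 hours and 29 minutes leg 1 → 6:24 PM UTC.
Add 5 hours and 45 minutes layover in Halborough → 12:09 AM UTC (Jun 28).
Add 3 hours 5 minutes leg 2 → 3:14 AM UTC.
Add 3 hours 12 minutes layover in Chennai → 6:26 AM UTC.
Add 13 hours 15 minutes leg 3 → 7:41 PM UTC.
Add 3 hours and 52 minutes layover in Cordova Station → 11:33 PM UTC.
Add 8 hours and 25 minutes leg 4 → 7:58 AM UTC (Jun 29).
Midway is UTC−11:00, so local arrival = 7:58 AM − 11:00 = 8:58 PM on Jun 28.

8:58 PM on June 28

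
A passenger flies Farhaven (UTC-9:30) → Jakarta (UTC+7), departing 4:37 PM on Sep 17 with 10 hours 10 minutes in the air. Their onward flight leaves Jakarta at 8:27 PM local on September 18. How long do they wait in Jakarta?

1 hour 10 minutes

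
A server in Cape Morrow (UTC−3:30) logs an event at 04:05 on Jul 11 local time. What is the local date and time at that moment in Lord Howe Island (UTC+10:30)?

In UTC: 04:05 + 3:30 = 07:35 on Jul 11.
Lord Howe Island is UTC+10:30: 07:35 + 10:30 = 18:05 on Jul 11.

18:05 on Jul 11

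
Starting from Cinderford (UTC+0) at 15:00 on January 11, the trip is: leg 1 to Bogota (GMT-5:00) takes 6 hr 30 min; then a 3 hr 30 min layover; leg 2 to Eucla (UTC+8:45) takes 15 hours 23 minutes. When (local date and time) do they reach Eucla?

Cinderford is at UTC+0, so departure is already 15:00 UTC on Jan 11.
Add 6 hours 30 minutes leg 1 → 21:30 UTC.
Add 3 hours and 30 minutes layover in Bogota → 01:00 UTC (Jan 12).
Add 15 hours 23 minutes leg 2 → 16:23 UTC.
Eucla is UTC+8:45, so local arrival = 16:23 + 8:45 = 01:08 on Jan 13.

01:08 on Jan 13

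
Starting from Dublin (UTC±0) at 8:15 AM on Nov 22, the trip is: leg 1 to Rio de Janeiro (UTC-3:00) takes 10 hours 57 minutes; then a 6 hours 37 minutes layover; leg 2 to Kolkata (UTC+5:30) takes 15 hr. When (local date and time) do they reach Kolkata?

10:19 PM on November 23

Dublin is at UTC+0, so departure is already 8:15 AM UTC on Nov 22.
Add 10 hours 57 minutes leg 1 → 7:12 PM UTC.
Add 6 hours and 37 minutes layover in Rio de Janeiro → 1:49 AM UTC (Nov 23).
Add 15 hours leg 2 → 4:49 PM UTC.
Kolkata is UTC+5:30, so local arrival = 4:49 PM + 5:30 = 10:19 PM on Nov 23.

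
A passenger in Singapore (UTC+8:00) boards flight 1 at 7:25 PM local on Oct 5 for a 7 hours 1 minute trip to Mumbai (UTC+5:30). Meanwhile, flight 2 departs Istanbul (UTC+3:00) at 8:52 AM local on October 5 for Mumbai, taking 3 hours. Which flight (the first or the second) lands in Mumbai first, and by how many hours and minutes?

the second, by 9 hours 34 minutes

Flight 1 in UTC: 7:25 PM − 8:00 = 11:25 AM on Oct 5.
+7 hours and 1 minute → arrive 6:26 PM UTC on Oct 5.
Flight 2 in UTC: 8:52 AM − 3:00 = 5:52 AM on Oct 5.
+3 hours → arrive 8:52 AM UTC on Oct 5.
Flight 2 lands earlier by 9 hours 34 minutes.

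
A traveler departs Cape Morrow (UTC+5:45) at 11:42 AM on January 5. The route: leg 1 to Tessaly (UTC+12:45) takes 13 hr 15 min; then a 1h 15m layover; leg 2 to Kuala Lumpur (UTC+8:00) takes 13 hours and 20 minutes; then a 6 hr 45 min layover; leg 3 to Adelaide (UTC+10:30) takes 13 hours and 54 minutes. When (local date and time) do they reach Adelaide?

Convert departure to UTC: 11:42 AM − 5:45 = 5:57 AM UTC on Jan 5.
Add 13 hours 15 minutes leg 1 → 7:12 PM UTC.
Add 1 hour and 15 minutes layover in Tessaly → 8:27 PM UTC.
Add 13 hours and 20 minutes leg 2 → 9:47 AM UTC (Jan 6).
Add 6 hours and 45 minutes layover in Kuala Lumpur → 4:32 PM UTC.
Add 13 hours 54 minutes leg 3 → 6:26 AM UTC (Jan 7).
Adelaide is UTC+10:30, so local arrival = 6:26 AM + 10:30 = 4:56 PM on Jan 7.

4:56 PM on January 7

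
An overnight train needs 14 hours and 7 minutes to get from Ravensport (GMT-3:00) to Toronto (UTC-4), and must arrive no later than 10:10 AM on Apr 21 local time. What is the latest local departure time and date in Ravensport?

9:03 PM on April 20

Target arrival in UTC: 10:10 AM + 4:00 = 2:10 PM on Apr 21.
Subtract 14 hours 7 minutes → departure 12:03 AM UTC on Apr 21.
Ravensport is UTC−3:00: 12:03 AM − 3:00 = 9:03 PM on Apr 20.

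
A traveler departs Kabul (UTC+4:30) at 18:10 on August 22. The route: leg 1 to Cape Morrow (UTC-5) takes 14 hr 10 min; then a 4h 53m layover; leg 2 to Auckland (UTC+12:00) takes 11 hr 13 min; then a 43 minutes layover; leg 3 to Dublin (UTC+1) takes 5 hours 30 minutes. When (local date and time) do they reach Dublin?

Convert departure to UTC: 18:10 − 4:30 = 13:40 UTC on Aug 22.
Add 14 hours and 10 minutes leg 1 → 03:50 UTC (Aug 23).
Add 4 hours 53 minutes layover in Cape Morrow → 08:43 UTC.
Add 11 hours and 13 minutes leg 2 → 19:56 UTC.
Add 43 minutes layover in Auckland → 20:39 UTC.
Add 5 hours 30 minutes leg 3 → 02:09 UTC (Aug 24).
Dublin is UTC+1:00, so local arrival = 02:09 + 1:00 = 03:09 on Aug 24.

03:09 on August 24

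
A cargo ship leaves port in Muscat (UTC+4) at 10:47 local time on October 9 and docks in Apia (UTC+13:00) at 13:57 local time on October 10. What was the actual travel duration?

18 hours 10 minutes

Departure in UTC: 10:47 − 4:00 = 06:47 on Oct 9.
Arrival in UTC: 13:57 − 13:00 = 00:57 on Oct 10.
Elapsed = 00:57 − 06:47 (+1 day) = 18 hours 10 minutes.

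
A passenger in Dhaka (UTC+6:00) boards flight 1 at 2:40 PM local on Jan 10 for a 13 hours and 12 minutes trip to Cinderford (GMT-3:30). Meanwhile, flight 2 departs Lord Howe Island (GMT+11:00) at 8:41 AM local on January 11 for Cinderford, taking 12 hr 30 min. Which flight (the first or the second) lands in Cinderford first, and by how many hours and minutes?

the first, by 12 hours 19 minutes

Flight 1 in UTC: 2:40 PM − 6:00 = 8:40 AM on Jan 10.
+13 hours and 12 minutes → arrive 9:52 PM UTC on Jan 10.
Flight 2 in UTC: 8:41 AM − 11:00 = 9:41 PM on Jan 10.
+12 hours 30 minutes → arrive 10:11 AM UTC on Jan 11.
Flight 1 lands earlier by 12 hours 19 minutes.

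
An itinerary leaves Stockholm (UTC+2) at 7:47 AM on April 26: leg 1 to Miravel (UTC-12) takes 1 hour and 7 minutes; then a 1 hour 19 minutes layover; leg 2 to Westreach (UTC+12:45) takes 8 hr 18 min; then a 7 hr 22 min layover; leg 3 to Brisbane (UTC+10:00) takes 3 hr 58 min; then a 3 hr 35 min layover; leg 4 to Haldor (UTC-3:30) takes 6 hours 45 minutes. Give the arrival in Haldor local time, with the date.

10:41 AM on Apr 27

Convert departure to UTC: 7:47 AM − 2:00 = 5:47 AM UTC on Apr 26.
Add 1 hour 7 minutes leg 1 → 6:54 AM UTC.
Add 1 hour and 19 minutes layover in Miravel → 8:13 AM UTC.
Add 8 hours 18 minutes leg 2 → 4:31 PM UTC.
Add 7 hours 22 minutes layover in Westreach → 11:53 PM UTC.
Add 3 hours 58 minutes leg 3 → 3:51 AM UTC (Apr 27).
Add 3 hours and 35 minutes layover in Brisbane → 7:26 AM UTC.
Add 6 hours 45 minutes leg 4 → 2:11 PM UTC.
Haldor is UTC−3:30, so local arrival = 2:11 PM − 3:30 = 10:41 AM on Apr 27.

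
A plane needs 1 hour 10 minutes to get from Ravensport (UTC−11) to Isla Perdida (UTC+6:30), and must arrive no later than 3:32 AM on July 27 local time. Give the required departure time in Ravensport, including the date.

Target arrival in UTC: 3:32 AM − 6:30 = 9:02 PM on Jul 26.
Subtract 1 hour 10 minutes → departure 7:52 PM UTC on Jul 26.
Ravensport is UTC−11:00: 7:52 PM − 11:00 = 8:52 AM on Jul 26.

8:52 AM on July 26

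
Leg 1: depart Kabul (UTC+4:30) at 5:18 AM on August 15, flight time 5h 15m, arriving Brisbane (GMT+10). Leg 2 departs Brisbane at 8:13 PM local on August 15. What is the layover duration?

4 hours 10 minutes

Convert departure to UTC: 5:18 AM − 4:30 = 12:48 AM UTC on Aug 15.
Add 5 hours and 15 minutes flight time → 6:03 AM UTC.
Brisbane is UTC+10:00, so local arrival = 6:03 AM + 10:00 = 4:03 PM on Aug 15.
Layover = 8:13 PM − 4:03 PM = 4 hours 10 minutes.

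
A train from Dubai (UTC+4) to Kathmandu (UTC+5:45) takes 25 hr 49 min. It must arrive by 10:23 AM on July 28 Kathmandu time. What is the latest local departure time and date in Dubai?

Target arrival in UTC: 10:23 AM − 5:45 = 4:38 AM on Jul 28.
Subtract 25 hours and 49 minutes → departure 2:49 AM UTC on Jul 27.
Dubai is UTC+4:00: 2:49 AM + 4:00 = 6:49 AM on Jul 27.

6:49 AM on Jul 27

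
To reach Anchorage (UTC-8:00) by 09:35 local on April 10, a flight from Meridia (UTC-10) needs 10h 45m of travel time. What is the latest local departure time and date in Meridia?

Target arrival in UTC: 09:35 + 8:00 = 17:35 on Apr 10.
Subtract 10 hours and 45 minutes → departure 06:50 UTC on Apr 10.
Meridia is UTC−10:00: 06:50 − 10:00 = 20:50 on Apr 9.

20:50 on April 9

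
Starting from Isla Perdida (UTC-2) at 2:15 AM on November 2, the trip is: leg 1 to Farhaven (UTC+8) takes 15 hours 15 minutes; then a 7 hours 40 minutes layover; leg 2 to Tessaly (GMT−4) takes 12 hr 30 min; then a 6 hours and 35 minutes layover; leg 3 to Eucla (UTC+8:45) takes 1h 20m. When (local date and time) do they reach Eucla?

Convert departure to UTC: 2:15 AM + 2:00 = 4:15 AM UTC on Nov 2.
Add 15 hours 15 minutes leg 1 → 7:30 PM UTC.
Add 7 hours and 40 minutes layover in Farhaven → 3:10 AM UTC (Nov 3).
Add 12 hours 30 minutes leg 2 → 3:40 PM UTC.
Add 6 hours 35 minutes layover in Tessaly → 10:15 PM UTC.
Add 1 hour 20 minutes leg 3 → 11:35 PM UTC.
Eucla is UTC+8:45, so local arrival = 11:35 PM + 8:45 = 8:20 AM on Nov 4.

8:20 AM on November 4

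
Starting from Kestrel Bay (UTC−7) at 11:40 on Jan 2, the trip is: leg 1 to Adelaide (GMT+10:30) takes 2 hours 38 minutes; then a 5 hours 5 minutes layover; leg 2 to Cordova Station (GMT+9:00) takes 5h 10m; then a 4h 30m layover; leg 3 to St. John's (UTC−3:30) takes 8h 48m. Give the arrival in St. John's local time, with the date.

17:21 on January 3

Convert departure to UTC: 11:40 + 7:00 = 18:40 UTC on Jan 2.
Add 2 hours 38 minutes leg 1 → 21:18 UTC.
Add 5 hours and 5 minutes layover in Adelaide → 02:23 UTC (Jan 3).
Add 5 hours and 10 minutes leg 2 → 07:33 UTC.
Add 4 hours 30 minutes layover in Cordova Station → 12:03 UTC.
Add 8 hours and 48 minutes leg 3 → 20:51 UTC.
St. John's is UTC−3:30, so local arrival = 20:51 − 3:30 = 17:21 on Jan 3.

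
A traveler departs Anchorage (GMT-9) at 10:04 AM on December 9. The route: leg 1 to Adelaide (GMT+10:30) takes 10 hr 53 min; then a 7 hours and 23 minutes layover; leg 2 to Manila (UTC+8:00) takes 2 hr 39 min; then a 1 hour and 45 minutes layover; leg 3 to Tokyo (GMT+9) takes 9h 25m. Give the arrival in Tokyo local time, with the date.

12:09 PM on December 11

Convert departure to UTC: 10:04 AM + 9:00 = 7:04 PM UTC on Dec 9.
Add 10 hours and 53 minutes leg 1 → 5:57 AM UTC (Dec 10).
Add 7 hours 23 minutes layover in Adelaide → 1:20 PM UTC.
Add 2 hours and 39 minutes leg 2 → 3:59 PM UTC.
Add 1 hour 45 minutes layover in Manila → 5:44 PM UTC.
Add 9 hours 25 minutes leg 3 → 3:09 AM UTC (Dec 11).
Tokyo is UTC+9:00, so local arrival = 3:09 AM + 9:00 = 12:09 PM on Dec 11.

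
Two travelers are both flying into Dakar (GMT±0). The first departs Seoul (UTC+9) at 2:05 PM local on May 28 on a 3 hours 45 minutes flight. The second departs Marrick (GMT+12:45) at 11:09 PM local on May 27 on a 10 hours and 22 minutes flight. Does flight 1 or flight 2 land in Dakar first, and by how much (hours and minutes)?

the second, by 12 hours 4 minutes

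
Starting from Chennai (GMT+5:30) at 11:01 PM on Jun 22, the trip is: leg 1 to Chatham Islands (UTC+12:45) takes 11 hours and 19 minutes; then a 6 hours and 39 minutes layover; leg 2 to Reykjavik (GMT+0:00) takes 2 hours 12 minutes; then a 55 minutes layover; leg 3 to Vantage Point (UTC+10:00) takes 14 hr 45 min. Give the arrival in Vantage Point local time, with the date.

3:21 PM on Jun 24

Convert departure to UTC: 11:01 PM − 5:30 = 5:31 PM UTC on Jun 22.
Add 11 hours and 19 minutes leg 1 → 4:50 AM UTC (Jun 23).
Add 6 hours 39 minutes layover in Chatham Islands → 11:29 AM UTC.
Add 2 hours 12 minutes leg 2 → 1:41 PM UTC.
Add 55 minutes layover in Reykjavik → 2:36 PM UTC.
Add 14 hours and 45 minutes leg 3 → 5:21 AM UTC (Jun 24).
Vantage Point is UTC+10:00, so local arrival = 5:21 AM + 10:00 = 3:21 PM on Jun 24.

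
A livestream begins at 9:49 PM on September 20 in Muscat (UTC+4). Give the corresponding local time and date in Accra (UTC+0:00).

In UTC: 9:49 PM − 4:00 = 5:49 PM on Sep 20.
Accra is UTC+0, so it is 5:49 PM on Sep 20.

5:49 PM on Sep 20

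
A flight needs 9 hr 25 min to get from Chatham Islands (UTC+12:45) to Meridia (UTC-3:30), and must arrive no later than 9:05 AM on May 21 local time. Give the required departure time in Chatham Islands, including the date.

3:55 PM on May 21

Target arrival in UTC: 9:05 AM + 3:30 = 12:35 PM on May 21.
Subtract 9 hours and 25 minutes → departure 3:10 AM UTC on May 21.
Chatham Islands is UTC+12:45: 3:10 AM + 12:45 = 3:55 PM on May 21.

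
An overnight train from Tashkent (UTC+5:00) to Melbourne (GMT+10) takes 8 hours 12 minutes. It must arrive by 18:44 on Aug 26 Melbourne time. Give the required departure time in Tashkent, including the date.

Target arrival in UTC: 18:44 − 10:00 = 08:44 on Aug 26.
Subtract 8 hours and 12 minutes → departure 00:32 UTC on Aug 26.
Tashkent is UTC+5:00: 00:32 + 5:00 = 05:32 on Aug 26.

05:32 on August 26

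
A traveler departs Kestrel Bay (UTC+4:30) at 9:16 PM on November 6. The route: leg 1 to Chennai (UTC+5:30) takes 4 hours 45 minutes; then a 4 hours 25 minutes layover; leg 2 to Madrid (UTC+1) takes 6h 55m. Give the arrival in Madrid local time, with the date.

Convert departure to UTC: 9:16 PM − 4:30 = 4:46 PM UTC on Nov 6.
Add 4 hours and 45 minutes leg 1 → 9:31 PM UTC.
Add 4 hours 25 minutes layover in Chennai → 1:56 AM UTC (Nov 7).
Add 6 hours 55 minutes leg 2 → 8:51 AM UTC.
Madrid is UTC+1:00, so local arrival = 8:51 AM + 1:00 = 9:51 AM on Nov 7.

9:51 AM on Nov 7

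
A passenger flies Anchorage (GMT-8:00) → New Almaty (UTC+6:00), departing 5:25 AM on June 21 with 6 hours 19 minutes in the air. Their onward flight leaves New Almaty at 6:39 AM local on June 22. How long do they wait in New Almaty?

Convert departure to UTC: 5:25 AM + 8:00 = 1:25 PM UTC on Jun 21.
Add 6 hours 19 minutes flight time → 7:44 PM UTC.
New Almaty is UTC+6:00, so local arrival = 7:44 PM + 6:00 = 1:44 AM on Jun 22.
Layover = 6:39 AM − 1:44 AM = 4 hours 55 minutes.

4 hours 55 minutes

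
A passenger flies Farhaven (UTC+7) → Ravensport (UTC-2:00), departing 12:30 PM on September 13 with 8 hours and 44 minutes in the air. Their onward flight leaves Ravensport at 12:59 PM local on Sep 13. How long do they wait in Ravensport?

45 minutes

Convert departure to UTC: 12:30 PM − 7:00 = 5:30 AM UTC on Sep 13.
Add 8 hours and 44 minutes flight time → 2:14 PM UTC.
Ravensport is UTC−2:00, so local arrival = 2:14 PM − 2:00 = 12:14 PM on Sep 13.
Layover = 12:59 PM − 12:14 PM = 45 minutes.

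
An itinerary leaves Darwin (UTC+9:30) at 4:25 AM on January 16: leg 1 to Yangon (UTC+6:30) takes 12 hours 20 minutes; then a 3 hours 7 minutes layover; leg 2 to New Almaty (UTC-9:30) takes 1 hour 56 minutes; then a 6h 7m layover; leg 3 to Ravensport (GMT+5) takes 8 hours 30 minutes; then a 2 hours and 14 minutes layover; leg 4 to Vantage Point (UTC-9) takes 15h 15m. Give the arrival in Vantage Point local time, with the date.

11:24 AM on Jan 17

Convert departure to UTC: 4:25 AM − 9:30 = 6:55 PM UTC on Jan 15.
Add 12 hours 20 minutes leg 1 → 7:15 AM UTC (Jan 16).
Add 3 hours 7 minutes layover in Yangon → 10:22 AM UTC.
Add 1 hour and 56 minutes leg 2 → 12:18 PM UTC.
Add 6 hours and 7 minutes layover in New Almaty → 6:25 PM UTC.
Add 8 hours 30 minutes leg 3 → 2:55 AM UTC (Jan 17).
Add 2 hours and 14 minutes layover in Ravensport → 5:09 AM UTC.
Add 15 hours 15 minutes leg 4 → 8:24 PM UTC.
Vantage Point is UTC−9:00, so local arrival = 8:24 PM − 9:00 = 11:24 AM on Jan 17.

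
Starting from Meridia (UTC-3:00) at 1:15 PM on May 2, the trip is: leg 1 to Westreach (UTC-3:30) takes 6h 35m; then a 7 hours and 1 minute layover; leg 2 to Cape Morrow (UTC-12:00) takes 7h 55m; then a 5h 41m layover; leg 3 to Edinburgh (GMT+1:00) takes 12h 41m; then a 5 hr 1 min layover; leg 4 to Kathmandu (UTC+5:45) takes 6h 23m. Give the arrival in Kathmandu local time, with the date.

1:17 AM on May 5

Convert departure to UTC: 1:15 PM + 3:00 = 4:15 PM UTC on May 2.
Add 6 hours 35 minutes leg 1 → 10:50 PM UTC.
Add 7 hours 1 minute layover in Westreach → 5:51 AM UTC (May 3).
Add 7 hours 55 minutes leg 2 → 1:46 PM UTC.
Add 5 hours 41 minutes layover in Cape Morrow → 7:27 PM UTC.
Add 12 hours and 41 minutes leg 3 → 8:08 AM UTC (May 4).
Add 5 hours and 1 minute layover in Edinburgh → 1:09 PM UTC.
Add 6 hours 23 minutes leg 4 → 7:32 PM UTC.
Kathmandu is UTC+5:45, so local arrival = 7:32 PM + 5:45 = 1:17 AM on May 5.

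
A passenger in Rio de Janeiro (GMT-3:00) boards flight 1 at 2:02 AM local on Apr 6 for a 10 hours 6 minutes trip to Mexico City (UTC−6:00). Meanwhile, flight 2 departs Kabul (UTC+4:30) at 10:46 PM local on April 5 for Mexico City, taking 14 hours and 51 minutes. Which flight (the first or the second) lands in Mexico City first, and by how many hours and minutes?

Flight 1 in UTC: 2:02 AM + 3:00 = 5:02 AM on Apr 6.
+10 hours 6 minutes → arrive 3:08 PM UTC on Apr 6.
Flight 2 in UTC: 10:46 PM − 4:30 = 6:16 PM on Apr 5.
+14 hours and 51 minutes → arrive 9:07 AM UTC on Apr 6.
Flight 2 lands earlier by 6 hours 1 minute.

the second, by 6 hours 1 minute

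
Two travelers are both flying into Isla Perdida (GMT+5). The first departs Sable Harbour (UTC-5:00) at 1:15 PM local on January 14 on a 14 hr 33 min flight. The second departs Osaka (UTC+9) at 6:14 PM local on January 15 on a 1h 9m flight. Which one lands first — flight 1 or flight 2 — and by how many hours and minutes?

Flight 1 in UTC: 1:15 PM + 5:00 = 6:15 PM on Jan 14.
+14 hours 33 minutes → arrive 8:48 AM UTC on Jan 15.
Flight 2 in UTC: 6:14 PM − 9:00 = 9:14 AM on Jan 15.
+1 hour and 9 minutes → arrive 10:23 AM UTC on Jan 15.
Flight 1 lands earlier by 1 hour 35 minutes.

the first, by 1 hour 35 minutes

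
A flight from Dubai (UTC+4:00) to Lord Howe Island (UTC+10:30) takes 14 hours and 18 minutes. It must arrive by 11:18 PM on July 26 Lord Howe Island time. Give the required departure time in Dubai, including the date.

2:30 AM on July 26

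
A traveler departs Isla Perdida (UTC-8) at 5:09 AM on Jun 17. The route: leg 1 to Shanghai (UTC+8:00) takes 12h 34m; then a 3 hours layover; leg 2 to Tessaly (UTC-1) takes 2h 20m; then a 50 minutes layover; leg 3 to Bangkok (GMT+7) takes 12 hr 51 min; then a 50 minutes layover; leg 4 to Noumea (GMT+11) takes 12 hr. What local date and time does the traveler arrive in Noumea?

Convert departure to UTC: 5:09 AM + 8:00 = 1:09 PM UTC on Jun 17.
Add 12 hours and 34 minutes leg 1 → 1:43 AM UTC (Jun 18).
Add 3 hours layover in Shanghai → 4:43 AM UTC.
Add 2 hours 20 minutes leg 2 → 7:03 AM UTC.
Add 50 minutes layover in Tessaly → 7:53 AM UTC.
Add 12 hours and 51 minutes leg 3 → 8:44 PM UTC.
Add 50 minutes layover in Bangkok → 9:34 PM UTC.
Add 12 hours leg 4 → 9:34 AM UTC (Jun 19).
Noumea is UTC+11:00, so local arrival = 9:34 AM + 11:00 = 8:34 PM on Jun 19.

8:34 PM on June 19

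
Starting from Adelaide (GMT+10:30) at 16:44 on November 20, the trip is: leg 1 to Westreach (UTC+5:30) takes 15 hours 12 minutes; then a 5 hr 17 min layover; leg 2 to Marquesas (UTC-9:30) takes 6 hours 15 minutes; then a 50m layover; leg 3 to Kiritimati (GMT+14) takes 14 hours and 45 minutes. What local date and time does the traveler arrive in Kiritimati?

Convert departure to UTC: 16:44 − 10:30 = 06:14 UTC on Nov 20.
Add 15 hours and 12 minutes leg 1 → 21:26 UTC.
Add 5 hours 17 minutes layover in Westreach → 02:43 UTC (Nov 21).
Add 6 hours and 15 minutes leg 2 → 08:58 UTC.
Add 50 minutes layover in Marquesas → 09:48 UTC.
Add 14 hours and 45 minutes leg 3 → 00:33 UTC (Nov 22).
Kiritimati is UTC+14:00, so local arrival = 00:33 + 14:00 = 14:33 on Nov 22.

14:33 on November 22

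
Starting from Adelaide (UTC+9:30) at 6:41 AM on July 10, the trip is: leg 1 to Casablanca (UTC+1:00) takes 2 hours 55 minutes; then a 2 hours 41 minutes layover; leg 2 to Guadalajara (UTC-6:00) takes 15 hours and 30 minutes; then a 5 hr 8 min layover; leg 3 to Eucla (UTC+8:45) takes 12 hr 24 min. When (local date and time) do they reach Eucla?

8:34 PM on July 11

Convert departure to UTC: 6:41 AM − 9:30 = 9:11 PM UTC on Jul 9.
Add 2 hours 55 minutes leg 1 → 12:06 AM UTC (Jul 10).
Add 2 hours and 41 minutes layover in Casablanca → 2:47 AM UTC.
Add 15 hours and 30 minutes leg 2 → 6:17 PM UTC.
Add 5 hours and 8 minutes layover in Guadalajara → 11:25 PM UTC.
Add 12 hours 24 minutes leg 3 → 11:49 AM UTC (Jul 11).
Eucla is UTC+8:45, so local arrival = 11:49 AM + 8:45 = 8:34 PM on Jul 11.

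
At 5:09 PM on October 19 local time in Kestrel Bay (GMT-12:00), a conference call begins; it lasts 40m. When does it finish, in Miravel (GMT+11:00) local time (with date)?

Convert start to UTC: 5:09 PM + 12:00 = 5:09 AM UTC on Oct 20.
Add 40 minutes duration → 5:49 AM UTC.
Miravel is UTC+11:00, so local end time = 5:49 AM + 11:00 = 4:49 PM on Oct 20.

4:49 PM on October 20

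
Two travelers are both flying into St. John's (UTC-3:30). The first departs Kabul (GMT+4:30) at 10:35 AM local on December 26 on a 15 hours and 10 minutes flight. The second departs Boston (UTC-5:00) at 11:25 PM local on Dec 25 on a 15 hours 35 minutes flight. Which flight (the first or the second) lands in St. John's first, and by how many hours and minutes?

Flight 1 in UTC: 10:35 AM − 4:30 = 6:05 AM on Dec 26.
+15 hours and 10 minutes → arrive 9:15 PM UTC on Dec 26.
Flight 2 in UTC: 11:25 PM + 5:00 = 4:25 AM on Dec 26.
+15 hours 35 minutes → arrive 8:00 PM UTC on Dec 26.
Flight 2 lands earlier by 1 hour 15 minutes.

the second, by 1 hour 15 minutes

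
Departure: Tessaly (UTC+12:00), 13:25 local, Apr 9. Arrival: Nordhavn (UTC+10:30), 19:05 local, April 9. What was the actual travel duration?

Nordhavn is 1:30 behind Tessaly.
Clock-face elapsed time (ignoring zones) is 5 hours 40 minutes.
Actual elapsed = 5 hours 40 minutes + 1:30 = 7 hours 10 minutes.

7 hours 10 minutes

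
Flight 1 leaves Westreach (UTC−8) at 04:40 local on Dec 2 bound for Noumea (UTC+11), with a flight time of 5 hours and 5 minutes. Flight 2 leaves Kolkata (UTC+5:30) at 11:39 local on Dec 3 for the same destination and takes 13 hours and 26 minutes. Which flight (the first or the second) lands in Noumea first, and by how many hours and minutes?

the first, by 25 hours 50 minutes

Flight 1 in UTC: 04:40 + 8:00 = 12:40 on Dec 2.
+5 hours and 5 minutes → arrive 17:45 UTC on Dec 2.
Flight 2 in UTC: 11:39 − 5:30 = 06:09 on Dec 3.
+13 hours 26 minutes → arrive 19:35 UTC on Dec 3.
Flight 1 lands earlier by 25 hours 50 minutes.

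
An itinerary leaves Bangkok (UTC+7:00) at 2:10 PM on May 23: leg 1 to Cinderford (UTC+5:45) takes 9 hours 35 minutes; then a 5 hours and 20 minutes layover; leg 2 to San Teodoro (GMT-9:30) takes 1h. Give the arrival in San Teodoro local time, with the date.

1:35 PM on May 23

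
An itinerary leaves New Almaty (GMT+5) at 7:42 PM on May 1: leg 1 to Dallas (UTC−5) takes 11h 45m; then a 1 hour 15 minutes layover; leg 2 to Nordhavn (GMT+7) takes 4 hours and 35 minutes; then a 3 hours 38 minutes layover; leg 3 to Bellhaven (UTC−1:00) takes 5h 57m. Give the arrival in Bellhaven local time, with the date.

4:52 PM on May 2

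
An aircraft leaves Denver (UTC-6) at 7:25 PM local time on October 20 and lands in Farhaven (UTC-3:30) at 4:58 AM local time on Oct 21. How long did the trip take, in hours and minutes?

7 hours 3 minutes

Departure in UTC: 7:25 PM + 6:00 = 1:25 AM on Oct 21.
Arrival in UTC: 4:58 AM + 3:30 = 8:28 AM on Oct 21.
Elapsed = 8:28 AM − 1:25 AM = 7 hours 3 minutes.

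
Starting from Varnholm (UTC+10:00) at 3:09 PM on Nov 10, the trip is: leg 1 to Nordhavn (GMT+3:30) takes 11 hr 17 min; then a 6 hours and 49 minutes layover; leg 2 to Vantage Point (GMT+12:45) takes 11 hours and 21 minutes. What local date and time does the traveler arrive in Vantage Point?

11:21 PM on November 11

Convert departure to UTC: 3:09 PM − 10:00 = 5:09 AM UTC on Nov 10.
Add 11 hours 17 minutes leg 1 → 4:26 PM UTC.
Add 6 hours and 49 minutes layover in Nordhavn → 11:15 PM UTC.
Add 11 hours and 21 minutes leg 2 → 10:36 AM UTC (Nov 11).
Vantage Point is UTC+12:45, so local arrival = 10:36 AM + 12:45 = 11:21 PM on Nov 11.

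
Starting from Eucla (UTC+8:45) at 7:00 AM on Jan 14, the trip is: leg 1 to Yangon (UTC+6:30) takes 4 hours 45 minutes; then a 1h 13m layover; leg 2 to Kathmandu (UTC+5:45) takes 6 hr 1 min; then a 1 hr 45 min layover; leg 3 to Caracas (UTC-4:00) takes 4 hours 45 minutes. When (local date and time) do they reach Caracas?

Convert departure to UTC: 7:00 AM − 8:45 = 10:15 PM UTC on Jan 13.
Add 4 hours and 45 minutes leg 1 → 3:00 AM UTC (Jan 14).
Add 1 hour and 13 minutes layover in Yangon → 4:13 AM UTC.
Add 6 hours 1 minute leg 2 → 10:14 AM UTC.
Add 1 hour 45 minutes layover in Kathmandu → 11:59 AM UTC.
Add 4 hours and 45 minutes leg 3 → 4:44 PM UTC.
Caracas is UTC−4:00, so local arrival = 4:44 PM − 4:00 = 12:44 PM on Jan 14.

12:44 PM on January 14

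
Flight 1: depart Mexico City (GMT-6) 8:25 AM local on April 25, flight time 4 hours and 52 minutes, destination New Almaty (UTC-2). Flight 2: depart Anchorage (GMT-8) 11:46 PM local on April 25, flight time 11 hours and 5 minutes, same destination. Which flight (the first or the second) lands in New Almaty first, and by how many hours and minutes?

the first, by 23 hours 34 minutes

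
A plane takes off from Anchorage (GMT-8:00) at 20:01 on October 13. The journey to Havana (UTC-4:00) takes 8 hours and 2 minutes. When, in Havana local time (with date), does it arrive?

08:03 on October 14

Convert departure to UTC: 20:01 + 8:00 = 04:01 UTC on Oct 14.
Add 8 hours 2 minutes travel time → 12:03 UTC.
Havana is UTC−4:00, so local arrival = 12:03 − 4:00 = 08:03 on Oct 14.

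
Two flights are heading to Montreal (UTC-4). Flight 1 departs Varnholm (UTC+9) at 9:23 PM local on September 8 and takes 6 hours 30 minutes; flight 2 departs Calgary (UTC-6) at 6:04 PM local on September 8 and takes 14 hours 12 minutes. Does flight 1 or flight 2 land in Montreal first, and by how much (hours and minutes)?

Flight 1 in UTC: 9:23 PM − 9:00 = 12:23 PM on Sep 8.
+6 hours and 30 minutes → arrive 6:53 PM UTC on Sep 8.
Flight 2 in UTC: 6:04 PM + 6:00 = 12:04 AM on Sep 9.
+14 hours 12 minutes → arrive 2:16 PM UTC on Sep 9.
Flight 1 lands earlier by 19 hours 23 minutes.

the first, by 19 hours 23 minutes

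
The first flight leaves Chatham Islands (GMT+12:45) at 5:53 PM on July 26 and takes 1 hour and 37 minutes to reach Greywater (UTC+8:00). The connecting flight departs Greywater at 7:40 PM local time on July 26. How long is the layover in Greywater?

Convert departure to UTC: 5:53 PM − 12:45 = 5:08 AM UTC on Jul 26.
Add 1 hour and 37 minutes flight time → 6:45 AM UTC.
Greywater is UTC+8:00, so local arrival = 6:45 AM + 8:00 = 2:45 PM on Jul 26.
Layover = 7:40 PM − 2:45 PM = 4 hours 55 minutes.

4 hours 55 minutes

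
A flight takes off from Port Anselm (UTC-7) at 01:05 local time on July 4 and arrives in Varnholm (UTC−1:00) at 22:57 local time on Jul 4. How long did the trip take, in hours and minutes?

Varnholm is 6:00 ahead of Port Anselm.
Clock-face elapsed time (ignoring zones) is 21 hours 52 minutes.
Actual elapsed = 21 hours 52 minutes − 6:00 = 15 hours 52 minutes.

15 hours 52 minutes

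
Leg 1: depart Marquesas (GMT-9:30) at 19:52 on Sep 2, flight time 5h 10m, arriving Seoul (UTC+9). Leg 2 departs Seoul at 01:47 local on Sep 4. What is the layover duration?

Convert departure to UTC: 19:52 + 9:30 = 05:22 UTC on Sep 3.
Add 5 hours 10 minutes flight time → 10:32 UTC.
Seoul is UTC+9:00, so local arrival = 10:32 + 9:00 = 19:32 on Sep 3.
Layover = 01:47 − 19:32 (+1 day) = 6 hours 15 minutes.

6 hours 15 minutes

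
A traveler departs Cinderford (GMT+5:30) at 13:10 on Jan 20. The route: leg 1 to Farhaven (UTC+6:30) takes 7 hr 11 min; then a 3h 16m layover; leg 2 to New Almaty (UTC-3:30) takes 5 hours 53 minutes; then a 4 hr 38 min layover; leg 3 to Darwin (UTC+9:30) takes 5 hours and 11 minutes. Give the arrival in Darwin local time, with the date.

19:19 on January 21

Convert departure to UTC: 13:10 − 5:30 = 07:40 UTC on Jan 20.
Add 7 hours and 11 minutes leg 1 → 14:51 UTC.
Add 3 hours and 16 minutes layover in Farhaven → 18:07 UTC.
Add 5 hours and 53 minutes leg 2 → 00:00 UTC (Jan 21).
Add 4 hours and 38 minutes layover in New Almaty → 04:38 UTC.
Add 5 hours 11 minutes leg 3 → 09:49 UTC.
Darwin is UTC+9:30, so local arrival = 09:49 + 9:30 = 19:19 on Jan 21.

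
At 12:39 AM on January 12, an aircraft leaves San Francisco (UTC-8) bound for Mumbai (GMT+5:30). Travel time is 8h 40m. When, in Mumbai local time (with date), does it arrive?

10:49 PM on Jan 12

Mumbai is 13:30 ahead of San Francisco.
After 8 hours 40 minutes it is 9:19 AM in San Francisco.
Shift by the zone difference: 9:19 AM + 13:30 = 10:49 PM on Jan 12 in Mumbai.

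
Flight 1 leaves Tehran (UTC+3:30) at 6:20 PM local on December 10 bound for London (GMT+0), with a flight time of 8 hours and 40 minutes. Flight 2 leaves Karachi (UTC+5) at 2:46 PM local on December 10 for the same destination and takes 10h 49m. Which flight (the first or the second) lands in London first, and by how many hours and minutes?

the second, by 2 hours 55 minutes

Flight 1 in UTC: 6:20 PM − 3:30 = 2:50 PM on Dec 10.
+8 hours 40 minutes → arrive 11:30 PM UTC on Dec 10.
Flight 2 in UTC: 2:46 PM − 5:00 = 9:46 AM on Dec 10.
+10 hours 49 minutes → arrive 8:35 PM UTC on Dec 10.
Flight 2 lands earlier by 2 hours 55 minutes.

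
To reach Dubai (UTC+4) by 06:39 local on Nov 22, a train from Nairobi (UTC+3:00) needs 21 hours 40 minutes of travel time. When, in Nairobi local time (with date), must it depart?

07:59 on Nov 21

Target arrival in UTC: 06:39 − 4:00 = 02:39 on Nov 22.
Subtract 21 hours 40 minutes → departure 04:59 UTC on Nov 21.
Nairobi is UTC+3:00: 04:59 + 3:00 = 07:59 on Nov 21.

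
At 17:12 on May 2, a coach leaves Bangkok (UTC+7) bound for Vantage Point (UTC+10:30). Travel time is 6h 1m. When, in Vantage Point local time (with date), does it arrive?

02:43 on May 3

Convert departure to UTC: 17:12 − 7:00 = 10:12 UTC on May 2.
Add 6 hours and 1 minute travel time → 16:13 UTC.
Vantage Point is UTC+10:30, so local arrival = 16:13 + 10:30 = 02:43 on May 3.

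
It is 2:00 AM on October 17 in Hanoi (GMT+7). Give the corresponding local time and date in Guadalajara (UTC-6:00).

Guadalajara is 13:00 behind Hanoi.
Shift by the zone difference: 2:00 AM − 13:00 = 1:00 PM on Oct 16 in Guadalajara.

1:00 PM on October 16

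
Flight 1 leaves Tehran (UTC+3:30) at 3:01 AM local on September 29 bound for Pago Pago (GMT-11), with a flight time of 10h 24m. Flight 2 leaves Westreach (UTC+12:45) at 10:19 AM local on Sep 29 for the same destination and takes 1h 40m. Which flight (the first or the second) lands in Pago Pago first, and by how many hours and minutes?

Flight 1 in UTC: 3:01 AM − 3:30 = 11:31 PM on Sep 28.
+10 hours 24 minutes → arrive 9:55 AM UTC on Sep 29.
Flight 2 in UTC: 10:19 AM − 12:45 = 9:34 PM on Sep 28.
+1 hour 40 minutes → arrive 11:14 PM UTC on Sep 28.
Flight 2 lands earlier by 10 hours 41 minutes.

the second, by 10 hours 41 minutes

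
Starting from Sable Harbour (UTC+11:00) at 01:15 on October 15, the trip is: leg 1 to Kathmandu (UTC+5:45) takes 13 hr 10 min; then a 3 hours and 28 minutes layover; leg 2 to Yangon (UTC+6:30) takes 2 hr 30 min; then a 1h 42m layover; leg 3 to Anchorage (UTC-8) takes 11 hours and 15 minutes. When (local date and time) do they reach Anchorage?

Convert departure to UTC: 01:15 − 11:00 = 14:15 UTC on Oct 14.
Add 13 hours and 10 minutes leg 1 → 03:25 UTC (Oct 15).
Add 3 hours 28 minutes layover in Kathmandu → 06:53 UTC.
Add 2 hours and 30 minutes leg 2 → 09:23 UTC.
Add 1 hour and 42 minutes layover in Yangon → 11:05 UTC.
Add 11 hours 15 minutes leg 3 → 22:20 UTC.
Anchorage is UTC−8:00, so local arrival = 22:20 − 8:00 = 14:20 on Oct 15.

14:20 on October 15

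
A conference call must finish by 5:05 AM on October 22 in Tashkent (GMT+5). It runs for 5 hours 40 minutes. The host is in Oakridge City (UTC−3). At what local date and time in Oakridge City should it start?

3:25 PM on Oct 21

Target end time in UTC: 5:05 AM − 5:00 = 12:05 AM on Oct 22.
Subtract 5 hours and 40 minutes → start 6:25 PM UTC on Oct 21.
Oakridge City is UTC−3:00: 6:25 PM − 3:00 = 3:25 PM on Oct 21.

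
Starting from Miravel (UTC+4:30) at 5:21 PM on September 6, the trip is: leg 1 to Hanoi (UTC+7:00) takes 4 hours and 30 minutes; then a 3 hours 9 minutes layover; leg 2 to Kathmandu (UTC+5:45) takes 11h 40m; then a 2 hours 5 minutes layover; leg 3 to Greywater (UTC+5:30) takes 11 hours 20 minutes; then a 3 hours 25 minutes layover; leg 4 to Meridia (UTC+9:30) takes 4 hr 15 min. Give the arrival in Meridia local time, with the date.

Convert departure to UTC: 5:21 PM − 4:30 = 12:51 PM UTC on Sep 6.
Add 4 hours 30 minutes leg 1 → 5:21 PM UTC.
Add 3 hours 9 minutes layover in Hanoi → 8:30 PM UTC.
Add 11 hours 40 minutes leg 2 → 8:10 AM UTC (Sep 7).
Add 2 hours 5 minutes layover in Kathmandu → 10:15 AM UTC.
Add 11 hours 20 minutes leg 3 → 9:35 PM UTC.
Add 3 hours 25 minutes layover in Greywater → 1:00 AM UTC (Sep 8).
Add 4 hours and 15 minutes leg 4 → 5:15 AM UTC.
Meridia is UTC+9:30, so local arrival = 5:15 AM + 9:30 = 2:45 PM on Sep 8.

2:45 PM on September 8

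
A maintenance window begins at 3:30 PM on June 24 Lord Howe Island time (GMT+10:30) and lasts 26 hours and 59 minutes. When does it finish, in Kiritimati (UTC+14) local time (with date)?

Kiritimati is 3:30 ahead of Lord Howe Island.
After 26 hours and 59 minutes it is 6:29 PM (Jun 25) in Lord Howe Island.
Shift by the zone difference: 6:29 PM + 3:30 = 9:59 PM on Jun 25 in Kiritimati.

9:59 PM on June 25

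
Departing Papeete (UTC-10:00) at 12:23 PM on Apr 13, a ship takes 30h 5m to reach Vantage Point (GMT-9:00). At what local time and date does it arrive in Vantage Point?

7:28 PM on April 14

Vantage Point is 1:00 ahead of Papeete.
After 30 hours and 5 minutes it is 6:28 PM (Apr 14) in Papeete.
Shift by the zone difference: 6:28 PM + 1:00 = 7:28 PM on Apr 14 in Vantage Point.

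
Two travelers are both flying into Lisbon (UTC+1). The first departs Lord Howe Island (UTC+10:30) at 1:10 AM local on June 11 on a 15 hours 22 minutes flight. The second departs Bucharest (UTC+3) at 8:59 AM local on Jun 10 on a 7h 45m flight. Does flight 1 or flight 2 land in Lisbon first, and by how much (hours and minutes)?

the second, by 16 hours 18 minutes

Flight 1 in UTC: 1:10 AM − 10:30 = 2:40 PM on Jun 10.
+15 hours and 22 minutes → arrive 6:02 AM UTC on Jun 11.
Flight 2 in UTC: 8:59 AM − 3:00 = 5:59 AM on Jun 10.
+7 hours and 45 minutes → arrive 1:44 PM UTC on Jun 10.
Flight 2 lands earlier by 16 hours 18 minutes.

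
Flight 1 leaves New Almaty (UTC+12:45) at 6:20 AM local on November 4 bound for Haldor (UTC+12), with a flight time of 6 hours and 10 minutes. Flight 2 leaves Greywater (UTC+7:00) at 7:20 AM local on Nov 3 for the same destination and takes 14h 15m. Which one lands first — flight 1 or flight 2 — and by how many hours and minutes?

the second, by 9 hours 10 minutes

Flight 1 in UTC: 6:20 AM − 12:45 = 5:35 PM on Nov 3.
+6 hours and 10 minutes → arrive 11:45 PM UTC on Nov 3.
Flight 2 in UTC: 7:20 AM − 7:00 = 12:20 AM on Nov 3.
+14 hours 15 minutes → arrive 2:35 PM UTC on Nov 3.
Flight 2 lands earlier by 9 hours 10 minutes.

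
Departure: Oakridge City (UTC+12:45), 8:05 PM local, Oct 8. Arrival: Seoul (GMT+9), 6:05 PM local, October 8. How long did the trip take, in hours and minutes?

1 hour 45 minutes

Departure in UTC: 8:05 PM − 12:45 = 7:20 AM on Oct 8.
Arrival in UTC: 6:05 PM − 9:00 = 9:05 AM on Oct 8.
Elapsed = 9:05 AM − 7:20 AM = 1 hour 45 minutes.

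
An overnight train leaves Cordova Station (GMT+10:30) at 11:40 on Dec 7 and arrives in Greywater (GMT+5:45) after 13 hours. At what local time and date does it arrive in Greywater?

19:55 on December 7

Convert departure to UTC: 11:40 − 10:30 = 01:10 UTC on Dec 7.
Add 13 hours travel time → 14:10 UTC.
Greywater is UTC+5:45, so local arrival = 14:10 + 5:45 = 19:55 on Dec 7.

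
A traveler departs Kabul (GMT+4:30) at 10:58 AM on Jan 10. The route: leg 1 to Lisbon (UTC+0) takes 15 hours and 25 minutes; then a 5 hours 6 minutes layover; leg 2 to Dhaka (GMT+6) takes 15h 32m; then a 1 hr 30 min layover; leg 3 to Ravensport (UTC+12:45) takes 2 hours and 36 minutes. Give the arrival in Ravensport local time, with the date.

11:22 AM on January 12

Convert departure to UTC: 10:58 AM − 4:30 = 6:28 AM UTC on Jan 10.
Add 15 hours and 25 minutes leg 1 → 9:53 PM UTC.
Add 5 hours and 6 minutes layover in Lisbon → 2:59 AM UTC (Jan 11).
Add 15 hours and 32 minutes leg 2 → 6:31 PM UTC.
Add 1 hour 30 minutes layover in Dhaka → 8:01 PM UTC.
Add 2 hours and 36 minutes leg 3 → 10:37 PM UTC.
Ravensport is UTC+12:45, so local arrival = 10:37 PM + 12:45 = 11:22 AM on Jan 12.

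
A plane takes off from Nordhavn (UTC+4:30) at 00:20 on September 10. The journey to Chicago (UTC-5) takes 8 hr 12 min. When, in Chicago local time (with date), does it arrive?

Convert departure to UTC: 00:20 − 4:30 = 19:50 UTC on Sep 9.
Add 8 hours and 12 minutes travel time → 04:02 UTC (Sep 10).
Chicago is UTC−5:00, so local arrival = 04:02 − 5:00 = 23:02 on Sep 9.

23:02 on September 9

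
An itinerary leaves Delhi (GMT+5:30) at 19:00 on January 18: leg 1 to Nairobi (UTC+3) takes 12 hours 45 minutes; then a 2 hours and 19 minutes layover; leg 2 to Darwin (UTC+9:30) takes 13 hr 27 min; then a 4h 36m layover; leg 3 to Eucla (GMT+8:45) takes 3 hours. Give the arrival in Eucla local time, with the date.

Convert departure to UTC: 19:00 − 5:30 = 13:30 UTC on Jan 18.
Add 12 hours 45 minutes leg 1 → 02:15 UTC (Jan 19).
Add 2 hours and 19 minutes layover in Nairobi → 04:34 UTC.
Add 13 hours 27 minutes leg 2 → 18:01 UTC.
Add 4 hours 36 minutes layover in Darwin → 22:37 UTC.
Add 3 hours leg 3 → 01:37 UTC (Jan 20).
Eucla is UTC+8:45, so local arrival = 01:37 + 8:45 = 10:22 on Jan 20.

10:22 on January 20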